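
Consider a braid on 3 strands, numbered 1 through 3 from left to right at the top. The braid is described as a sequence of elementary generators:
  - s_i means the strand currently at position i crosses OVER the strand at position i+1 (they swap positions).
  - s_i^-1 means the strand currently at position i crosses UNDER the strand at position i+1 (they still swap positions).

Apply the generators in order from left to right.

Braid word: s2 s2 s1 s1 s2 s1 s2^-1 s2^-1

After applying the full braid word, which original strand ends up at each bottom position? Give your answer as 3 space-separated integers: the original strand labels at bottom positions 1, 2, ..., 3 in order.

Gen 1 (s2): strand 2 crosses over strand 3. Perm now: [1 3 2]
Gen 2 (s2): strand 3 crosses over strand 2. Perm now: [1 2 3]
Gen 3 (s1): strand 1 crosses over strand 2. Perm now: [2 1 3]
Gen 4 (s1): strand 2 crosses over strand 1. Perm now: [1 2 3]
Gen 5 (s2): strand 2 crosses over strand 3. Perm now: [1 3 2]
Gen 6 (s1): strand 1 crosses over strand 3. Perm now: [3 1 2]
Gen 7 (s2^-1): strand 1 crosses under strand 2. Perm now: [3 2 1]
Gen 8 (s2^-1): strand 2 crosses under strand 1. Perm now: [3 1 2]

Answer: 3 1 2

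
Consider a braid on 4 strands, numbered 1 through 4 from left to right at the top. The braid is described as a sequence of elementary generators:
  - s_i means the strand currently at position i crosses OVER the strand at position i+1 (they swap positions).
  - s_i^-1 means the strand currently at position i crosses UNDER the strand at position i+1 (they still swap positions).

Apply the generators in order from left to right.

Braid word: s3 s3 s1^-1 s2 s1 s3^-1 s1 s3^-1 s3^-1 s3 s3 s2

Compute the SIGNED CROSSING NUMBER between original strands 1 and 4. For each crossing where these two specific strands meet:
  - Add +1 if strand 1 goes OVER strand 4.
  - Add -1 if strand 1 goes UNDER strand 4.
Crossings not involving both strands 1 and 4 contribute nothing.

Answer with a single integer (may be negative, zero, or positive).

Answer: -1

Derivation:
Gen 1: crossing 3x4. Both 1&4? no. Sum: 0
Gen 2: crossing 4x3. Both 1&4? no. Sum: 0
Gen 3: crossing 1x2. Both 1&4? no. Sum: 0
Gen 4: crossing 1x3. Both 1&4? no. Sum: 0
Gen 5: crossing 2x3. Both 1&4? no. Sum: 0
Gen 6: 1 under 4. Both 1&4? yes. Contrib: -1. Sum: -1
Gen 7: crossing 3x2. Both 1&4? no. Sum: -1
Gen 8: 4 under 1. Both 1&4? yes. Contrib: +1. Sum: 0
Gen 9: 1 under 4. Both 1&4? yes. Contrib: -1. Sum: -1
Gen 10: 4 over 1. Both 1&4? yes. Contrib: -1. Sum: -2
Gen 11: 1 over 4. Both 1&4? yes. Contrib: +1. Sum: -1
Gen 12: crossing 3x4. Both 1&4? no. Sum: -1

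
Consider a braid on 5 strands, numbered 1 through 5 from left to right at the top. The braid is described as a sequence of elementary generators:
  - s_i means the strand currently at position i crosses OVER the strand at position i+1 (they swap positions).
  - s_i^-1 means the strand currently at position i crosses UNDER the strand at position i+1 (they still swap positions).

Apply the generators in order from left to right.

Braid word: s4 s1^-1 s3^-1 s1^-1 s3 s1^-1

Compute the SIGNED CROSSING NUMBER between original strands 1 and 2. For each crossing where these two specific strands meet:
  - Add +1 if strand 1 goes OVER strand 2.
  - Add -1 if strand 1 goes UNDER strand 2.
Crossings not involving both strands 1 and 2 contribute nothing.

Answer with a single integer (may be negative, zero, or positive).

Answer: -1

Derivation:
Gen 1: crossing 4x5. Both 1&2? no. Sum: 0
Gen 2: 1 under 2. Both 1&2? yes. Contrib: -1. Sum: -1
Gen 3: crossing 3x5. Both 1&2? no. Sum: -1
Gen 4: 2 under 1. Both 1&2? yes. Contrib: +1. Sum: 0
Gen 5: crossing 5x3. Both 1&2? no. Sum: 0
Gen 6: 1 under 2. Both 1&2? yes. Contrib: -1. Sum: -1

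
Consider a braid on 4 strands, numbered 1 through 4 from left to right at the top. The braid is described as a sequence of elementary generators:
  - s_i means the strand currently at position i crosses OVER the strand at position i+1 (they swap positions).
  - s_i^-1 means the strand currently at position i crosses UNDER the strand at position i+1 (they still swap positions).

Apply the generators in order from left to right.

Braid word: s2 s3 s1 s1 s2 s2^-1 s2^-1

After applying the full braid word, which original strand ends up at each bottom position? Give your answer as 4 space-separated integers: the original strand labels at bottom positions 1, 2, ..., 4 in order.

Gen 1 (s2): strand 2 crosses over strand 3. Perm now: [1 3 2 4]
Gen 2 (s3): strand 2 crosses over strand 4. Perm now: [1 3 4 2]
Gen 3 (s1): strand 1 crosses over strand 3. Perm now: [3 1 4 2]
Gen 4 (s1): strand 3 crosses over strand 1. Perm now: [1 3 4 2]
Gen 5 (s2): strand 3 crosses over strand 4. Perm now: [1 4 3 2]
Gen 6 (s2^-1): strand 4 crosses under strand 3. Perm now: [1 3 4 2]
Gen 7 (s2^-1): strand 3 crosses under strand 4. Perm now: [1 4 3 2]

Answer: 1 4 3 2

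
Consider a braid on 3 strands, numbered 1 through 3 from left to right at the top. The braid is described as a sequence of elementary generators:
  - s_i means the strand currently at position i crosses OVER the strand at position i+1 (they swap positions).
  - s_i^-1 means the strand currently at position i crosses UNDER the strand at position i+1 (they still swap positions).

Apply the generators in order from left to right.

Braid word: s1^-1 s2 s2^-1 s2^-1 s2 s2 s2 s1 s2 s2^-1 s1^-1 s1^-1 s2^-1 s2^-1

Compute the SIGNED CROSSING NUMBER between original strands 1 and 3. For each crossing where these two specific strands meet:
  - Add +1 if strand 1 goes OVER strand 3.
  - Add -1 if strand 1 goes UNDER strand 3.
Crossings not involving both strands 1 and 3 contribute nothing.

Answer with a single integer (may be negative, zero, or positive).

Answer: 0

Derivation:
Gen 1: crossing 1x2. Both 1&3? no. Sum: 0
Gen 2: 1 over 3. Both 1&3? yes. Contrib: +1. Sum: 1
Gen 3: 3 under 1. Both 1&3? yes. Contrib: +1. Sum: 2
Gen 4: 1 under 3. Both 1&3? yes. Contrib: -1. Sum: 1
Gen 5: 3 over 1. Both 1&3? yes. Contrib: -1. Sum: 0
Gen 6: 1 over 3. Both 1&3? yes. Contrib: +1. Sum: 1
Gen 7: 3 over 1. Both 1&3? yes. Contrib: -1. Sum: 0
Gen 8: crossing 2x1. Both 1&3? no. Sum: 0
Gen 9: crossing 2x3. Both 1&3? no. Sum: 0
Gen 10: crossing 3x2. Both 1&3? no. Sum: 0
Gen 11: crossing 1x2. Both 1&3? no. Sum: 0
Gen 12: crossing 2x1. Both 1&3? no. Sum: 0
Gen 13: crossing 2x3. Both 1&3? no. Sum: 0
Gen 14: crossing 3x2. Both 1&3? no. Sum: 0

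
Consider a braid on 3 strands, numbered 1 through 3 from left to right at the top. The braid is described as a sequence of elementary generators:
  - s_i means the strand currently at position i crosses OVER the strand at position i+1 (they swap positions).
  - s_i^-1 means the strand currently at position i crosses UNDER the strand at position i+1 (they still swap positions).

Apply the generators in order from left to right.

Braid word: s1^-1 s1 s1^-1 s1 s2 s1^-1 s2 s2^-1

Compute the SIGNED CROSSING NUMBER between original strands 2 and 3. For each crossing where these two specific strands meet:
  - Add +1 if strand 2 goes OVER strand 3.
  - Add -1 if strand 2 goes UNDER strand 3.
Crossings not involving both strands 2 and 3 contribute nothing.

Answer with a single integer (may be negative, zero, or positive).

Answer: 1

Derivation:
Gen 1: crossing 1x2. Both 2&3? no. Sum: 0
Gen 2: crossing 2x1. Both 2&3? no. Sum: 0
Gen 3: crossing 1x2. Both 2&3? no. Sum: 0
Gen 4: crossing 2x1. Both 2&3? no. Sum: 0
Gen 5: 2 over 3. Both 2&3? yes. Contrib: +1. Sum: 1
Gen 6: crossing 1x3. Both 2&3? no. Sum: 1
Gen 7: crossing 1x2. Both 2&3? no. Sum: 1
Gen 8: crossing 2x1. Both 2&3? no. Sum: 1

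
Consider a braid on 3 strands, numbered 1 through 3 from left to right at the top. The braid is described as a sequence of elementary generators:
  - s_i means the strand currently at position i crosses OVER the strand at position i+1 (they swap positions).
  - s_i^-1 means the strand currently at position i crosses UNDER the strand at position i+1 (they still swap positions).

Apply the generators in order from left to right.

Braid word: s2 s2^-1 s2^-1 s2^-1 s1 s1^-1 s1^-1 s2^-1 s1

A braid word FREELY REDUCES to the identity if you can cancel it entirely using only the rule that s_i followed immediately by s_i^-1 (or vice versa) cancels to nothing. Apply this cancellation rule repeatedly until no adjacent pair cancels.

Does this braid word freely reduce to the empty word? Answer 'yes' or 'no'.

Answer: no

Derivation:
Gen 1 (s2): push. Stack: [s2]
Gen 2 (s2^-1): cancels prior s2. Stack: []
Gen 3 (s2^-1): push. Stack: [s2^-1]
Gen 4 (s2^-1): push. Stack: [s2^-1 s2^-1]
Gen 5 (s1): push. Stack: [s2^-1 s2^-1 s1]
Gen 6 (s1^-1): cancels prior s1. Stack: [s2^-1 s2^-1]
Gen 7 (s1^-1): push. Stack: [s2^-1 s2^-1 s1^-1]
Gen 8 (s2^-1): push. Stack: [s2^-1 s2^-1 s1^-1 s2^-1]
Gen 9 (s1): push. Stack: [s2^-1 s2^-1 s1^-1 s2^-1 s1]
Reduced word: s2^-1 s2^-1 s1^-1 s2^-1 s1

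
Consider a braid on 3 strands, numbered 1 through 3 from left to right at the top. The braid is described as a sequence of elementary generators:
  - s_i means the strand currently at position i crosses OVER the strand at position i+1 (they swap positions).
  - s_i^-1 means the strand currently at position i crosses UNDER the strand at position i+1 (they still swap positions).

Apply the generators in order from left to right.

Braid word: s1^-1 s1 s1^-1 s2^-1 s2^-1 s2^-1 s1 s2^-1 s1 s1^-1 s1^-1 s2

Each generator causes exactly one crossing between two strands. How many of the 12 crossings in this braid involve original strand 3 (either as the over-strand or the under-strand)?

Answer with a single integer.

Gen 1: crossing 1x2. Involves strand 3? no. Count so far: 0
Gen 2: crossing 2x1. Involves strand 3? no. Count so far: 0
Gen 3: crossing 1x2. Involves strand 3? no. Count so far: 0
Gen 4: crossing 1x3. Involves strand 3? yes. Count so far: 1
Gen 5: crossing 3x1. Involves strand 3? yes. Count so far: 2
Gen 6: crossing 1x3. Involves strand 3? yes. Count so far: 3
Gen 7: crossing 2x3. Involves strand 3? yes. Count so far: 4
Gen 8: crossing 2x1. Involves strand 3? no. Count so far: 4
Gen 9: crossing 3x1. Involves strand 3? yes. Count so far: 5
Gen 10: crossing 1x3. Involves strand 3? yes. Count so far: 6
Gen 11: crossing 3x1. Involves strand 3? yes. Count so far: 7
Gen 12: crossing 3x2. Involves strand 3? yes. Count so far: 8

Answer: 8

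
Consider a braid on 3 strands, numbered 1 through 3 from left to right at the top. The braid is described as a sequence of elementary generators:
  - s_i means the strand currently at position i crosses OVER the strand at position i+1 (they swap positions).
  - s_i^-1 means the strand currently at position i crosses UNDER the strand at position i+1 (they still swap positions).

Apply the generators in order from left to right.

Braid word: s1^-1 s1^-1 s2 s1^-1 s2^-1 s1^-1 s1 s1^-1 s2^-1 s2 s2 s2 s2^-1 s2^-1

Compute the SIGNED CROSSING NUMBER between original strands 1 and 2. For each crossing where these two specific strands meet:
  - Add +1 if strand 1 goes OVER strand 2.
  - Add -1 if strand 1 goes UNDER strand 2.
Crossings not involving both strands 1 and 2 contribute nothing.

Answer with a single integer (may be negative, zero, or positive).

Answer: -1

Derivation:
Gen 1: 1 under 2. Both 1&2? yes. Contrib: -1. Sum: -1
Gen 2: 2 under 1. Both 1&2? yes. Contrib: +1. Sum: 0
Gen 3: crossing 2x3. Both 1&2? no. Sum: 0
Gen 4: crossing 1x3. Both 1&2? no. Sum: 0
Gen 5: 1 under 2. Both 1&2? yes. Contrib: -1. Sum: -1
Gen 6: crossing 3x2. Both 1&2? no. Sum: -1
Gen 7: crossing 2x3. Both 1&2? no. Sum: -1
Gen 8: crossing 3x2. Both 1&2? no. Sum: -1
Gen 9: crossing 3x1. Both 1&2? no. Sum: -1
Gen 10: crossing 1x3. Both 1&2? no. Sum: -1
Gen 11: crossing 3x1. Both 1&2? no. Sum: -1
Gen 12: crossing 1x3. Both 1&2? no. Sum: -1
Gen 13: crossing 3x1. Both 1&2? no. Sum: -1
Gen 14: crossing 1x3. Both 1&2? no. Sum: -1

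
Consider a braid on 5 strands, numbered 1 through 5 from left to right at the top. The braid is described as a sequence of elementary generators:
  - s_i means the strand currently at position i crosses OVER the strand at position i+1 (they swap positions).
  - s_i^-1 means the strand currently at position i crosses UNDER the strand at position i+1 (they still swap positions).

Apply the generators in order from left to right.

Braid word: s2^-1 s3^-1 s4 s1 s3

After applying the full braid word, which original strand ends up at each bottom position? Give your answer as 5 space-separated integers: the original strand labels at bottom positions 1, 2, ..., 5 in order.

Answer: 3 1 5 4 2

Derivation:
Gen 1 (s2^-1): strand 2 crosses under strand 3. Perm now: [1 3 2 4 5]
Gen 2 (s3^-1): strand 2 crosses under strand 4. Perm now: [1 3 4 2 5]
Gen 3 (s4): strand 2 crosses over strand 5. Perm now: [1 3 4 5 2]
Gen 4 (s1): strand 1 crosses over strand 3. Perm now: [3 1 4 5 2]
Gen 5 (s3): strand 4 crosses over strand 5. Perm now: [3 1 5 4 2]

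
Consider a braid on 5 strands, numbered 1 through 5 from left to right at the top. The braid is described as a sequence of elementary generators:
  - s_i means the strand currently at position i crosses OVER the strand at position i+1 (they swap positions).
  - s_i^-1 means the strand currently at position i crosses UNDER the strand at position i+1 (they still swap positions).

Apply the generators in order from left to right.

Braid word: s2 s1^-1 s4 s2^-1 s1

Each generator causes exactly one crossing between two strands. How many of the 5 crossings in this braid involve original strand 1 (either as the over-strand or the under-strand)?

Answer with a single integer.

Answer: 2

Derivation:
Gen 1: crossing 2x3. Involves strand 1? no. Count so far: 0
Gen 2: crossing 1x3. Involves strand 1? yes. Count so far: 1
Gen 3: crossing 4x5. Involves strand 1? no. Count so far: 1
Gen 4: crossing 1x2. Involves strand 1? yes. Count so far: 2
Gen 5: crossing 3x2. Involves strand 1? no. Count so far: 2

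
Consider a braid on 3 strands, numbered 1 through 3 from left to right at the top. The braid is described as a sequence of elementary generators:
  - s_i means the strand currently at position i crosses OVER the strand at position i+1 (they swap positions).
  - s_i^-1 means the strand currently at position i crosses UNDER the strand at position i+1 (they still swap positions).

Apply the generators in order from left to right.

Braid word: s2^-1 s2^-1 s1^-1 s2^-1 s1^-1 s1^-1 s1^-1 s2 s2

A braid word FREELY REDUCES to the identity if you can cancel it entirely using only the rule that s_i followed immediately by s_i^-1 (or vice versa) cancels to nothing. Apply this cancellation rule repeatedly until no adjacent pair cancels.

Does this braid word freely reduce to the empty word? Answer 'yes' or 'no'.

Gen 1 (s2^-1): push. Stack: [s2^-1]
Gen 2 (s2^-1): push. Stack: [s2^-1 s2^-1]
Gen 3 (s1^-1): push. Stack: [s2^-1 s2^-1 s1^-1]
Gen 4 (s2^-1): push. Stack: [s2^-1 s2^-1 s1^-1 s2^-1]
Gen 5 (s1^-1): push. Stack: [s2^-1 s2^-1 s1^-1 s2^-1 s1^-1]
Gen 6 (s1^-1): push. Stack: [s2^-1 s2^-1 s1^-1 s2^-1 s1^-1 s1^-1]
Gen 7 (s1^-1): push. Stack: [s2^-1 s2^-1 s1^-1 s2^-1 s1^-1 s1^-1 s1^-1]
Gen 8 (s2): push. Stack: [s2^-1 s2^-1 s1^-1 s2^-1 s1^-1 s1^-1 s1^-1 s2]
Gen 9 (s2): push. Stack: [s2^-1 s2^-1 s1^-1 s2^-1 s1^-1 s1^-1 s1^-1 s2 s2]
Reduced word: s2^-1 s2^-1 s1^-1 s2^-1 s1^-1 s1^-1 s1^-1 s2 s2

Answer: no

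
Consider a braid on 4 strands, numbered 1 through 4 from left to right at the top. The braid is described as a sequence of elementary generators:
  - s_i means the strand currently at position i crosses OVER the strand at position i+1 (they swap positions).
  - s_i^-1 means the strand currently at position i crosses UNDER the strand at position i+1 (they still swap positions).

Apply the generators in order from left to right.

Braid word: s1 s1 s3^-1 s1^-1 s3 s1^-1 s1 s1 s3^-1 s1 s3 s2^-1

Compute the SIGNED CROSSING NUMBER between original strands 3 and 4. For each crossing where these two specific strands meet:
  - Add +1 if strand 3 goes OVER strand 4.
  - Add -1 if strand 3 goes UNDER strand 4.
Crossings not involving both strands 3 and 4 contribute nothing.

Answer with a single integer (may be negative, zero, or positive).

Gen 1: crossing 1x2. Both 3&4? no. Sum: 0
Gen 2: crossing 2x1. Both 3&4? no. Sum: 0
Gen 3: 3 under 4. Both 3&4? yes. Contrib: -1. Sum: -1
Gen 4: crossing 1x2. Both 3&4? no. Sum: -1
Gen 5: 4 over 3. Both 3&4? yes. Contrib: -1. Sum: -2
Gen 6: crossing 2x1. Both 3&4? no. Sum: -2
Gen 7: crossing 1x2. Both 3&4? no. Sum: -2
Gen 8: crossing 2x1. Both 3&4? no. Sum: -2
Gen 9: 3 under 4. Both 3&4? yes. Contrib: -1. Sum: -3
Gen 10: crossing 1x2. Both 3&4? no. Sum: -3
Gen 11: 4 over 3. Both 3&4? yes. Contrib: -1. Sum: -4
Gen 12: crossing 1x3. Both 3&4? no. Sum: -4

Answer: -4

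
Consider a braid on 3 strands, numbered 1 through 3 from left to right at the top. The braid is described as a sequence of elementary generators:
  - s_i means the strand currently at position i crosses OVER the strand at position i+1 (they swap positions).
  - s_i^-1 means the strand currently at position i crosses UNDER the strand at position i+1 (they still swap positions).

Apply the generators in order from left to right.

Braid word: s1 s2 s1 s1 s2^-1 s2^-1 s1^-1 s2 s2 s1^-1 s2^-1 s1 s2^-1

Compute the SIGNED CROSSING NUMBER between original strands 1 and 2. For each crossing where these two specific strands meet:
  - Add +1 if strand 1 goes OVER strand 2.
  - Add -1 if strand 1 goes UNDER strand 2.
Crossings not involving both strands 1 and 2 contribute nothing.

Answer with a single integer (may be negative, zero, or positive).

Answer: 0

Derivation:
Gen 1: 1 over 2. Both 1&2? yes. Contrib: +1. Sum: 1
Gen 2: crossing 1x3. Both 1&2? no. Sum: 1
Gen 3: crossing 2x3. Both 1&2? no. Sum: 1
Gen 4: crossing 3x2. Both 1&2? no. Sum: 1
Gen 5: crossing 3x1. Both 1&2? no. Sum: 1
Gen 6: crossing 1x3. Both 1&2? no. Sum: 1
Gen 7: crossing 2x3. Both 1&2? no. Sum: 1
Gen 8: 2 over 1. Both 1&2? yes. Contrib: -1. Sum: 0
Gen 9: 1 over 2. Both 1&2? yes. Contrib: +1. Sum: 1
Gen 10: crossing 3x2. Both 1&2? no. Sum: 1
Gen 11: crossing 3x1. Both 1&2? no. Sum: 1
Gen 12: 2 over 1. Both 1&2? yes. Contrib: -1. Sum: 0
Gen 13: crossing 2x3. Both 1&2? no. Sum: 0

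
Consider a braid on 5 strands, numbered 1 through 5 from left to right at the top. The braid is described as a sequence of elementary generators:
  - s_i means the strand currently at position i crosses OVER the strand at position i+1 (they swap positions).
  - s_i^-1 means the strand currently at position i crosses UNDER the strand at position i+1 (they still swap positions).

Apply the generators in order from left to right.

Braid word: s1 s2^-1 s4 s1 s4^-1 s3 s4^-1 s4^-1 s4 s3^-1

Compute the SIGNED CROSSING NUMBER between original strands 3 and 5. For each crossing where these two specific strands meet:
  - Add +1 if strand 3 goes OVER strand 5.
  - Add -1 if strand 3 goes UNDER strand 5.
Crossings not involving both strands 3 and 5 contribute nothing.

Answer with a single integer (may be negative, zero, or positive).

Gen 1: crossing 1x2. Both 3&5? no. Sum: 0
Gen 2: crossing 1x3. Both 3&5? no. Sum: 0
Gen 3: crossing 4x5. Both 3&5? no. Sum: 0
Gen 4: crossing 2x3. Both 3&5? no. Sum: 0
Gen 5: crossing 5x4. Both 3&5? no. Sum: 0
Gen 6: crossing 1x4. Both 3&5? no. Sum: 0
Gen 7: crossing 1x5. Both 3&5? no. Sum: 0
Gen 8: crossing 5x1. Both 3&5? no. Sum: 0
Gen 9: crossing 1x5. Both 3&5? no. Sum: 0
Gen 10: crossing 4x5. Both 3&5? no. Sum: 0

Answer: 0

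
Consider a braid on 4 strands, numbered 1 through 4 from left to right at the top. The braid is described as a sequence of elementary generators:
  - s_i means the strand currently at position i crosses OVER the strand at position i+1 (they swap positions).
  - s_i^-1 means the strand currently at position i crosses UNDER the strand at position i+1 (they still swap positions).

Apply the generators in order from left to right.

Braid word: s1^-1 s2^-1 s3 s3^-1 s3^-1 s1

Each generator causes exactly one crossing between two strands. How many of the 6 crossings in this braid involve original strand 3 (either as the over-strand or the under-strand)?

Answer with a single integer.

Answer: 2

Derivation:
Gen 1: crossing 1x2. Involves strand 3? no. Count so far: 0
Gen 2: crossing 1x3. Involves strand 3? yes. Count so far: 1
Gen 3: crossing 1x4. Involves strand 3? no. Count so far: 1
Gen 4: crossing 4x1. Involves strand 3? no. Count so far: 1
Gen 5: crossing 1x4. Involves strand 3? no. Count so far: 1
Gen 6: crossing 2x3. Involves strand 3? yes. Count so far: 2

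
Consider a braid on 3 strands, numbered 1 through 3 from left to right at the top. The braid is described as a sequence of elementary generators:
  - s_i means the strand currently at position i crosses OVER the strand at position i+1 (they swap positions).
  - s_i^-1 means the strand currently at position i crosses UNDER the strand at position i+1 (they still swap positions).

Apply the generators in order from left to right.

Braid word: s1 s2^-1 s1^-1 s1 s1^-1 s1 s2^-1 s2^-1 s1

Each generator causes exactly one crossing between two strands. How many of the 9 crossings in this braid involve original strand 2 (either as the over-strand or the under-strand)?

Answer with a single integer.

Gen 1: crossing 1x2. Involves strand 2? yes. Count so far: 1
Gen 2: crossing 1x3. Involves strand 2? no. Count so far: 1
Gen 3: crossing 2x3. Involves strand 2? yes. Count so far: 2
Gen 4: crossing 3x2. Involves strand 2? yes. Count so far: 3
Gen 5: crossing 2x3. Involves strand 2? yes. Count so far: 4
Gen 6: crossing 3x2. Involves strand 2? yes. Count so far: 5
Gen 7: crossing 3x1. Involves strand 2? no. Count so far: 5
Gen 8: crossing 1x3. Involves strand 2? no. Count so far: 5
Gen 9: crossing 2x3. Involves strand 2? yes. Count so far: 6

Answer: 6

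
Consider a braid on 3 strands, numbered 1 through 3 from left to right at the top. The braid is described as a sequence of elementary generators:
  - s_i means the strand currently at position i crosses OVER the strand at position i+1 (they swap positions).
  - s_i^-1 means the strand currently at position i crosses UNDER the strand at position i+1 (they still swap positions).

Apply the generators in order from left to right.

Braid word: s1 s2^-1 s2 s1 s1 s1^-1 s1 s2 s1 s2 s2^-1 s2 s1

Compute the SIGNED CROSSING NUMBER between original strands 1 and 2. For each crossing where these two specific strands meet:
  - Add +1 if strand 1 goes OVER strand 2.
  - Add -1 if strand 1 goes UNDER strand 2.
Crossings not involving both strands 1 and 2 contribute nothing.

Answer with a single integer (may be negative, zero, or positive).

Gen 1: 1 over 2. Both 1&2? yes. Contrib: +1. Sum: 1
Gen 2: crossing 1x3. Both 1&2? no. Sum: 1
Gen 3: crossing 3x1. Both 1&2? no. Sum: 1
Gen 4: 2 over 1. Both 1&2? yes. Contrib: -1. Sum: 0
Gen 5: 1 over 2. Both 1&2? yes. Contrib: +1. Sum: 1
Gen 6: 2 under 1. Both 1&2? yes. Contrib: +1. Sum: 2
Gen 7: 1 over 2. Both 1&2? yes. Contrib: +1. Sum: 3
Gen 8: crossing 1x3. Both 1&2? no. Sum: 3
Gen 9: crossing 2x3. Both 1&2? no. Sum: 3
Gen 10: 2 over 1. Both 1&2? yes. Contrib: -1. Sum: 2
Gen 11: 1 under 2. Both 1&2? yes. Contrib: -1. Sum: 1
Gen 12: 2 over 1. Both 1&2? yes. Contrib: -1. Sum: 0
Gen 13: crossing 3x1. Both 1&2? no. Sum: 0

Answer: 0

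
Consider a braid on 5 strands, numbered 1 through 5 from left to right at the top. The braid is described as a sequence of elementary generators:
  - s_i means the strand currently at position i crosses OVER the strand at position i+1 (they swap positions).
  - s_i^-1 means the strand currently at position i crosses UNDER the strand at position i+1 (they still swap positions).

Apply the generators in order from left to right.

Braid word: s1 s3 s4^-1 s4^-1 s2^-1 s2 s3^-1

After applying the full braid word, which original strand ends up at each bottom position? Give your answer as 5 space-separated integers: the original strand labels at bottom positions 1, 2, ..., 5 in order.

Gen 1 (s1): strand 1 crosses over strand 2. Perm now: [2 1 3 4 5]
Gen 2 (s3): strand 3 crosses over strand 4. Perm now: [2 1 4 3 5]
Gen 3 (s4^-1): strand 3 crosses under strand 5. Perm now: [2 1 4 5 3]
Gen 4 (s4^-1): strand 5 crosses under strand 3. Perm now: [2 1 4 3 5]
Gen 5 (s2^-1): strand 1 crosses under strand 4. Perm now: [2 4 1 3 5]
Gen 6 (s2): strand 4 crosses over strand 1. Perm now: [2 1 4 3 5]
Gen 7 (s3^-1): strand 4 crosses under strand 3. Perm now: [2 1 3 4 5]

Answer: 2 1 3 4 5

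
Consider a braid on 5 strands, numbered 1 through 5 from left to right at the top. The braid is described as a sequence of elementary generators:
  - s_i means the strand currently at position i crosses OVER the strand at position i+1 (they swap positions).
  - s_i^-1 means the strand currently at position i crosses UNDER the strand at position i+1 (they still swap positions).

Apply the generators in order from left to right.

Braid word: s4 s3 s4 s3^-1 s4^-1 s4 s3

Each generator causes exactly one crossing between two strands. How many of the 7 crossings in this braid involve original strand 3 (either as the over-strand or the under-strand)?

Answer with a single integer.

Gen 1: crossing 4x5. Involves strand 3? no. Count so far: 0
Gen 2: crossing 3x5. Involves strand 3? yes. Count so far: 1
Gen 3: crossing 3x4. Involves strand 3? yes. Count so far: 2
Gen 4: crossing 5x4. Involves strand 3? no. Count so far: 2
Gen 5: crossing 5x3. Involves strand 3? yes. Count so far: 3
Gen 6: crossing 3x5. Involves strand 3? yes. Count so far: 4
Gen 7: crossing 4x5. Involves strand 3? no. Count so far: 4

Answer: 4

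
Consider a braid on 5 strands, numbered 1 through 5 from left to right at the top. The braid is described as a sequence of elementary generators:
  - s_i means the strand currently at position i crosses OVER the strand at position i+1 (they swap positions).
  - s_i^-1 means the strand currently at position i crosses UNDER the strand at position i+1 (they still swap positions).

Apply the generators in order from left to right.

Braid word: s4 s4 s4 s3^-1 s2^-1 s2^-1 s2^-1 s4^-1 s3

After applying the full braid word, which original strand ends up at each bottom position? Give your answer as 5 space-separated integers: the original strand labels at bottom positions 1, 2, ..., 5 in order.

Gen 1 (s4): strand 4 crosses over strand 5. Perm now: [1 2 3 5 4]
Gen 2 (s4): strand 5 crosses over strand 4. Perm now: [1 2 3 4 5]
Gen 3 (s4): strand 4 crosses over strand 5. Perm now: [1 2 3 5 4]
Gen 4 (s3^-1): strand 3 crosses under strand 5. Perm now: [1 2 5 3 4]
Gen 5 (s2^-1): strand 2 crosses under strand 5. Perm now: [1 5 2 3 4]
Gen 6 (s2^-1): strand 5 crosses under strand 2. Perm now: [1 2 5 3 4]
Gen 7 (s2^-1): strand 2 crosses under strand 5. Perm now: [1 5 2 3 4]
Gen 8 (s4^-1): strand 3 crosses under strand 4. Perm now: [1 5 2 4 3]
Gen 9 (s3): strand 2 crosses over strand 4. Perm now: [1 5 4 2 3]

Answer: 1 5 4 2 3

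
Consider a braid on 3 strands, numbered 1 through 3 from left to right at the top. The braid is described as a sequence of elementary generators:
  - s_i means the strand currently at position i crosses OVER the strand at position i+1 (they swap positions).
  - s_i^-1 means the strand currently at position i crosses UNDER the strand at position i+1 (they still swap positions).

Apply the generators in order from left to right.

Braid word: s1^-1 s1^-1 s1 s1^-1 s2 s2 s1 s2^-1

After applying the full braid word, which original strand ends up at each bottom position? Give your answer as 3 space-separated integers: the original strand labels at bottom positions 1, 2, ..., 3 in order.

Gen 1 (s1^-1): strand 1 crosses under strand 2. Perm now: [2 1 3]
Gen 2 (s1^-1): strand 2 crosses under strand 1. Perm now: [1 2 3]
Gen 3 (s1): strand 1 crosses over strand 2. Perm now: [2 1 3]
Gen 4 (s1^-1): strand 2 crosses under strand 1. Perm now: [1 2 3]
Gen 5 (s2): strand 2 crosses over strand 3. Perm now: [1 3 2]
Gen 6 (s2): strand 3 crosses over strand 2. Perm now: [1 2 3]
Gen 7 (s1): strand 1 crosses over strand 2. Perm now: [2 1 3]
Gen 8 (s2^-1): strand 1 crosses under strand 3. Perm now: [2 3 1]

Answer: 2 3 1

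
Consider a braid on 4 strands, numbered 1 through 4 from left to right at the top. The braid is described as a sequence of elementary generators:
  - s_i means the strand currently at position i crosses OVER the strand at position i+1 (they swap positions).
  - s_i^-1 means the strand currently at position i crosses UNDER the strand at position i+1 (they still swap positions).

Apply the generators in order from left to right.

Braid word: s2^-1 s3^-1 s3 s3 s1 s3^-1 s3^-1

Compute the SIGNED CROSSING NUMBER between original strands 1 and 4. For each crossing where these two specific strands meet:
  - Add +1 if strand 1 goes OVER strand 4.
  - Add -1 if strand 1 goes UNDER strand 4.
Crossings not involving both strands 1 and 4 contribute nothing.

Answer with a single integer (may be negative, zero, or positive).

Gen 1: crossing 2x3. Both 1&4? no. Sum: 0
Gen 2: crossing 2x4. Both 1&4? no. Sum: 0
Gen 3: crossing 4x2. Both 1&4? no. Sum: 0
Gen 4: crossing 2x4. Both 1&4? no. Sum: 0
Gen 5: crossing 1x3. Both 1&4? no. Sum: 0
Gen 6: crossing 4x2. Both 1&4? no. Sum: 0
Gen 7: crossing 2x4. Both 1&4? no. Sum: 0

Answer: 0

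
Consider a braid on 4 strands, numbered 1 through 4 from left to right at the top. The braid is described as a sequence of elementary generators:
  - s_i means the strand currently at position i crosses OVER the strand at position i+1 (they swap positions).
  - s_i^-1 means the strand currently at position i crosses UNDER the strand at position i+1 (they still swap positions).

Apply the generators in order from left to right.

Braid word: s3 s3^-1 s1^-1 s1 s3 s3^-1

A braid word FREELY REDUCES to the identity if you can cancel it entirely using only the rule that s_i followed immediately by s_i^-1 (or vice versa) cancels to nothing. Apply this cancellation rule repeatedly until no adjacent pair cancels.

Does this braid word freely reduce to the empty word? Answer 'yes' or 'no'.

Gen 1 (s3): push. Stack: [s3]
Gen 2 (s3^-1): cancels prior s3. Stack: []
Gen 3 (s1^-1): push. Stack: [s1^-1]
Gen 4 (s1): cancels prior s1^-1. Stack: []
Gen 5 (s3): push. Stack: [s3]
Gen 6 (s3^-1): cancels prior s3. Stack: []
Reduced word: (empty)

Answer: yes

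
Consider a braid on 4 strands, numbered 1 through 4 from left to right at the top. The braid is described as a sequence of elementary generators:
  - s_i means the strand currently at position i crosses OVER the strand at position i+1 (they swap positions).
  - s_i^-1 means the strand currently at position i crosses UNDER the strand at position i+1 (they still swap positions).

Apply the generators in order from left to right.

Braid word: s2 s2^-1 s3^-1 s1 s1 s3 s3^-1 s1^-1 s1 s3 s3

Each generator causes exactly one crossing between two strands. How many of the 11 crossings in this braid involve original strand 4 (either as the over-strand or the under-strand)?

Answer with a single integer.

Gen 1: crossing 2x3. Involves strand 4? no. Count so far: 0
Gen 2: crossing 3x2. Involves strand 4? no. Count so far: 0
Gen 3: crossing 3x4. Involves strand 4? yes. Count so far: 1
Gen 4: crossing 1x2. Involves strand 4? no. Count so far: 1
Gen 5: crossing 2x1. Involves strand 4? no. Count so far: 1
Gen 6: crossing 4x3. Involves strand 4? yes. Count so far: 2
Gen 7: crossing 3x4. Involves strand 4? yes. Count so far: 3
Gen 8: crossing 1x2. Involves strand 4? no. Count so far: 3
Gen 9: crossing 2x1. Involves strand 4? no. Count so far: 3
Gen 10: crossing 4x3. Involves strand 4? yes. Count so far: 4
Gen 11: crossing 3x4. Involves strand 4? yes. Count so far: 5

Answer: 5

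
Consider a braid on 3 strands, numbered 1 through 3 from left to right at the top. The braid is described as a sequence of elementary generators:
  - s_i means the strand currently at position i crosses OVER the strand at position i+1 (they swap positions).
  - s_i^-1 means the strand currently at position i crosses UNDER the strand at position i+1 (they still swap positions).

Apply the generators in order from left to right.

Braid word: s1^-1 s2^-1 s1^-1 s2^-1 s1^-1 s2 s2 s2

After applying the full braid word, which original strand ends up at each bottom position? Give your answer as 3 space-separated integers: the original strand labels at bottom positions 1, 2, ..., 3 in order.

Answer: 1 2 3

Derivation:
Gen 1 (s1^-1): strand 1 crosses under strand 2. Perm now: [2 1 3]
Gen 2 (s2^-1): strand 1 crosses under strand 3. Perm now: [2 3 1]
Gen 3 (s1^-1): strand 2 crosses under strand 3. Perm now: [3 2 1]
Gen 4 (s2^-1): strand 2 crosses under strand 1. Perm now: [3 1 2]
Gen 5 (s1^-1): strand 3 crosses under strand 1. Perm now: [1 3 2]
Gen 6 (s2): strand 3 crosses over strand 2. Perm now: [1 2 3]
Gen 7 (s2): strand 2 crosses over strand 3. Perm now: [1 3 2]
Gen 8 (s2): strand 3 crosses over strand 2. Perm now: [1 2 3]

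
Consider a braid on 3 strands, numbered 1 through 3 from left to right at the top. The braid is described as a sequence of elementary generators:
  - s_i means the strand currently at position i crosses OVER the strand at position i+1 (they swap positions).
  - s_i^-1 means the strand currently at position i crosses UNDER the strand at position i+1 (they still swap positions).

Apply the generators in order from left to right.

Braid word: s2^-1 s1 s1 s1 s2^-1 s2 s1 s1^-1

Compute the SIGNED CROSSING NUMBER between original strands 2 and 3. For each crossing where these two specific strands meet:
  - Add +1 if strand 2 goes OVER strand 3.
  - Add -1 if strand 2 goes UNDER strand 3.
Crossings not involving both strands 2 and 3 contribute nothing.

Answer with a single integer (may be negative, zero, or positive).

Answer: -1

Derivation:
Gen 1: 2 under 3. Both 2&3? yes. Contrib: -1. Sum: -1
Gen 2: crossing 1x3. Both 2&3? no. Sum: -1
Gen 3: crossing 3x1. Both 2&3? no. Sum: -1
Gen 4: crossing 1x3. Both 2&3? no. Sum: -1
Gen 5: crossing 1x2. Both 2&3? no. Sum: -1
Gen 6: crossing 2x1. Both 2&3? no. Sum: -1
Gen 7: crossing 3x1. Both 2&3? no. Sum: -1
Gen 8: crossing 1x3. Both 2&3? no. Sum: -1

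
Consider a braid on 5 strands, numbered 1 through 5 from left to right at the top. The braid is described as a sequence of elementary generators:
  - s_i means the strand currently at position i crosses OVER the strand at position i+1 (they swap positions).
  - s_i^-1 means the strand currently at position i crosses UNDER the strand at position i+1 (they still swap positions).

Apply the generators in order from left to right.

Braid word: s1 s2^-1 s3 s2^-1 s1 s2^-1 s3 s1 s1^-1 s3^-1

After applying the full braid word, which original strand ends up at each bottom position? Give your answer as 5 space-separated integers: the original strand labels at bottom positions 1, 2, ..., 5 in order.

Gen 1 (s1): strand 1 crosses over strand 2. Perm now: [2 1 3 4 5]
Gen 2 (s2^-1): strand 1 crosses under strand 3. Perm now: [2 3 1 4 5]
Gen 3 (s3): strand 1 crosses over strand 4. Perm now: [2 3 4 1 5]
Gen 4 (s2^-1): strand 3 crosses under strand 4. Perm now: [2 4 3 1 5]
Gen 5 (s1): strand 2 crosses over strand 4. Perm now: [4 2 3 1 5]
Gen 6 (s2^-1): strand 2 crosses under strand 3. Perm now: [4 3 2 1 5]
Gen 7 (s3): strand 2 crosses over strand 1. Perm now: [4 3 1 2 5]
Gen 8 (s1): strand 4 crosses over strand 3. Perm now: [3 4 1 2 5]
Gen 9 (s1^-1): strand 3 crosses under strand 4. Perm now: [4 3 1 2 5]
Gen 10 (s3^-1): strand 1 crosses under strand 2. Perm now: [4 3 2 1 5]

Answer: 4 3 2 1 5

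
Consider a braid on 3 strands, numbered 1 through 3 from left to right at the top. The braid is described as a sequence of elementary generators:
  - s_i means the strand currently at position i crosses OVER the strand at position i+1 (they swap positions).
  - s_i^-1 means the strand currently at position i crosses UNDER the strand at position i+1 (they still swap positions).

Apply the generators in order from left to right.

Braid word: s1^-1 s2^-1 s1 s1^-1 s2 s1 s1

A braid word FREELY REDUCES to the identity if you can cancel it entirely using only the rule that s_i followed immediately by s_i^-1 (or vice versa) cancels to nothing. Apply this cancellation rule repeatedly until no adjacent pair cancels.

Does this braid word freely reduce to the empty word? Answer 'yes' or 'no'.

Answer: no

Derivation:
Gen 1 (s1^-1): push. Stack: [s1^-1]
Gen 2 (s2^-1): push. Stack: [s1^-1 s2^-1]
Gen 3 (s1): push. Stack: [s1^-1 s2^-1 s1]
Gen 4 (s1^-1): cancels prior s1. Stack: [s1^-1 s2^-1]
Gen 5 (s2): cancels prior s2^-1. Stack: [s1^-1]
Gen 6 (s1): cancels prior s1^-1. Stack: []
Gen 7 (s1): push. Stack: [s1]
Reduced word: s1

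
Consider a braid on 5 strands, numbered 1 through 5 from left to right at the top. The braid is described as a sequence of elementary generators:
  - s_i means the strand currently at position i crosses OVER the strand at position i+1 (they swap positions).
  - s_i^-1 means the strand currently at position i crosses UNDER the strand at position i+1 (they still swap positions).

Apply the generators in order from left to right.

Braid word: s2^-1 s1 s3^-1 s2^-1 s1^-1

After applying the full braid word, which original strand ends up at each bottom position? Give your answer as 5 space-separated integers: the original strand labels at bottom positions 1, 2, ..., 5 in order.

Answer: 4 3 1 2 5

Derivation:
Gen 1 (s2^-1): strand 2 crosses under strand 3. Perm now: [1 3 2 4 5]
Gen 2 (s1): strand 1 crosses over strand 3. Perm now: [3 1 2 4 5]
Gen 3 (s3^-1): strand 2 crosses under strand 4. Perm now: [3 1 4 2 5]
Gen 4 (s2^-1): strand 1 crosses under strand 4. Perm now: [3 4 1 2 5]
Gen 5 (s1^-1): strand 3 crosses under strand 4. Perm now: [4 3 1 2 5]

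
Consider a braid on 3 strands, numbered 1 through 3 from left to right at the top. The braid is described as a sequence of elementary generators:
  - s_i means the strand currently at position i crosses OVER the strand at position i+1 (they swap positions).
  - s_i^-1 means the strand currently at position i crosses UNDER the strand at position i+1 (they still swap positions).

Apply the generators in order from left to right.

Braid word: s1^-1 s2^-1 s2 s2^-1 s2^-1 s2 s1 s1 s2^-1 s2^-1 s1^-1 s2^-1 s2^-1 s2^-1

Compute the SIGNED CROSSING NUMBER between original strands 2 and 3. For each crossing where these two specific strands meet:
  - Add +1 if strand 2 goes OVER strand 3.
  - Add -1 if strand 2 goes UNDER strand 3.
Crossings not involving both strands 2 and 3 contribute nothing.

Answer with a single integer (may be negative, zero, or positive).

Answer: -1

Derivation:
Gen 1: crossing 1x2. Both 2&3? no. Sum: 0
Gen 2: crossing 1x3. Both 2&3? no. Sum: 0
Gen 3: crossing 3x1. Both 2&3? no. Sum: 0
Gen 4: crossing 1x3. Both 2&3? no. Sum: 0
Gen 5: crossing 3x1. Both 2&3? no. Sum: 0
Gen 6: crossing 1x3. Both 2&3? no. Sum: 0
Gen 7: 2 over 3. Both 2&3? yes. Contrib: +1. Sum: 1
Gen 8: 3 over 2. Both 2&3? yes. Contrib: -1. Sum: 0
Gen 9: crossing 3x1. Both 2&3? no. Sum: 0
Gen 10: crossing 1x3. Both 2&3? no. Sum: 0
Gen 11: 2 under 3. Both 2&3? yes. Contrib: -1. Sum: -1
Gen 12: crossing 2x1. Both 2&3? no. Sum: -1
Gen 13: crossing 1x2. Both 2&3? no. Sum: -1
Gen 14: crossing 2x1. Both 2&3? no. Sum: -1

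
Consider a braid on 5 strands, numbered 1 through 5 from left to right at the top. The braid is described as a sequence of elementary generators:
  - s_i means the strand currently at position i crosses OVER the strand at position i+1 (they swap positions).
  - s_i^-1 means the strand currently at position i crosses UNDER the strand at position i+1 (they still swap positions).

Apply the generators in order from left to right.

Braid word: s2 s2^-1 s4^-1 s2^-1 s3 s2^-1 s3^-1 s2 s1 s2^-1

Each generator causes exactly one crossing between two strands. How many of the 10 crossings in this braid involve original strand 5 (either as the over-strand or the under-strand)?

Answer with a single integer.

Answer: 5

Derivation:
Gen 1: crossing 2x3. Involves strand 5? no. Count so far: 0
Gen 2: crossing 3x2. Involves strand 5? no. Count so far: 0
Gen 3: crossing 4x5. Involves strand 5? yes. Count so far: 1
Gen 4: crossing 2x3. Involves strand 5? no. Count so far: 1
Gen 5: crossing 2x5. Involves strand 5? yes. Count so far: 2
Gen 6: crossing 3x5. Involves strand 5? yes. Count so far: 3
Gen 7: crossing 3x2. Involves strand 5? no. Count so far: 3
Gen 8: crossing 5x2. Involves strand 5? yes. Count so far: 4
Gen 9: crossing 1x2. Involves strand 5? no. Count so far: 4
Gen 10: crossing 1x5. Involves strand 5? yes. Count so far: 5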